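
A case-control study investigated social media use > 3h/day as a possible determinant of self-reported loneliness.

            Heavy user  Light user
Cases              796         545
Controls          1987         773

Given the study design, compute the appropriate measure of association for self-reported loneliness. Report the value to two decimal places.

Reading the table with exposure as columns: a = 796 (Heavy user, case), b = 1987 (Heavy user, non-case), c = 545 (Light user, case), d = 773.
This is a case-control study: participants were sampled on outcome status, so risks in the source population cannot be estimated directly — relative risk is not valid here. The odds ratio is the appropriate measure.
OR = (a·d)/(b·c) = (796 × 773) / (1987 × 545) = 615308 / 1082915 = 0.56820

0.57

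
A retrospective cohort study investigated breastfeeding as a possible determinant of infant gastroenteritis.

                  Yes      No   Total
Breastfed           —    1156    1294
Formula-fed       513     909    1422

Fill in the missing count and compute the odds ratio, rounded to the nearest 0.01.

The missing cell is in the exposed row: 1294 − 1156 = 138.
So a = 138, b = 1156, c = 513, d = 909.
OR = (a·d)/(b·c) = (138 × 909) / (1156 × 513) = 125442 / 593028 = 0.21153

0.21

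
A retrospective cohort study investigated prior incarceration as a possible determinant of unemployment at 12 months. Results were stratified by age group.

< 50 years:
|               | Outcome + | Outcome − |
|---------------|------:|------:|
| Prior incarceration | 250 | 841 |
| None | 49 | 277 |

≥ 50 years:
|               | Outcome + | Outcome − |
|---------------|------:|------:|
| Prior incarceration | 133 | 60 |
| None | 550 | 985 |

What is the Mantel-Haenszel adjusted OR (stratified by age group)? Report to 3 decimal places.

OR_MH = Σ(aᵢdᵢ/nᵢ) / Σ(bᵢcᵢ/nᵢ), where nᵢ is the stratum total.
Stratum 1 (< 50 years): n = 1417; a·d/n = 250·277/1417 = 48.8709; b·c/n = 841·49/1417 = 29.0819
Stratum 2 (≥ 50 years): n = 1728; a·d/n = 133·985/1728 = 75.8131; b·c/n = 60·550/1728 = 19.0972
OR_MH = (48.8709 + 75.8131) / (29.0819 + 19.0972) = 124.6839 / 48.1791 = 2.58793

2.588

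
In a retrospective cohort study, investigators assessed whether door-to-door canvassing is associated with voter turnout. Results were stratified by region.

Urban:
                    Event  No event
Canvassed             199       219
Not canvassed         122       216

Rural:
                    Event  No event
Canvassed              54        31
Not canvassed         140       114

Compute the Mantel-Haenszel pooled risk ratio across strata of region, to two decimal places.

1.26

RR_MH = Σ(aᵢ·n₀ᵢ/nᵢ) / Σ(cᵢ·n₁ᵢ/nᵢ), with n₁ᵢ = aᵢ+bᵢ (exposed), n₀ᵢ = cᵢ+dᵢ (unexposed), nᵢ = n₁ᵢ+n₀ᵢ.
Stratum 1 (Urban): n₁ = 418, n₀ = 338, n = 756; a·n₀/n = 199·338/756 = 88.9709; c·n₁/n = 122·418/756 = 67.4550
Stratum 2 (Rural): n₁ = 85, n₀ = 254, n = 339; a·n₀/n = 54·254/339 = 40.4602; c·n₁/n = 140·85/339 = 35.1032
RR_MH = (88.9709 + 40.4602) / (67.4550 + 35.1032) = 129.4311 / 102.5583 = 1.26202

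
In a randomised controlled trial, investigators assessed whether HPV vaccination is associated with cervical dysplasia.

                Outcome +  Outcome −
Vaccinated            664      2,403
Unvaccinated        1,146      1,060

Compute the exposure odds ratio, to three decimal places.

Cells: a = 664, b = 2403, c = 1146, d = 1060.
OR = (a·d)/(b·c) = (664 × 1060) / (2403 × 1146) = 703840 / 2753838 = 0.25559
Exposure is associated with lower odds of cervical dysplasia (OR = 0.26 < 1).

0.256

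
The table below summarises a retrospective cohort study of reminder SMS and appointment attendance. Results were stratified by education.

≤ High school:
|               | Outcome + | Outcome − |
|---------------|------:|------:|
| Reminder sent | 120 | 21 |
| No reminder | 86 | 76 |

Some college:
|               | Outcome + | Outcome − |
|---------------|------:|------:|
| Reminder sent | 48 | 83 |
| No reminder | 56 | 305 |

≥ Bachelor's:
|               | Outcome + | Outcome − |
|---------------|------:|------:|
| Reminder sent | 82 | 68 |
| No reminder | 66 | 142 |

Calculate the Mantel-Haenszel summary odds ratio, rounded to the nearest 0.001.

3.306

OR_MH = Σ(aᵢdᵢ/nᵢ) / Σ(bᵢcᵢ/nᵢ), where nᵢ is the stratum total.
Stratum 1 (≤ High school): n = 303; a·d/n = 120·76/303 = 30.0990; b·c/n = 21·86/303 = 5.9604
Stratum 2 (Some college): n = 492; a·d/n = 48·305/492 = 29.7561; b·c/n = 83·56/492 = 9.4472
Stratum 3 (≥ Bachelor's): n = 358; a·d/n = 82·142/358 = 32.5251; b·c/n = 68·66/358 = 12.5363
OR_MH = (30.0990 + 29.7561 + 32.5251) / (5.9604 + 9.4472 + 12.5363) = 92.3802 / 27.9439 = 3.30592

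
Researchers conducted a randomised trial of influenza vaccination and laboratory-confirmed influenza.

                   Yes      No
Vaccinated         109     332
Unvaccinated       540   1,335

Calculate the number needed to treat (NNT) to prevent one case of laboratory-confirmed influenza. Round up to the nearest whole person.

25

Risk in treated group = 109/441 = 0.24717; risk in control = 540/1875 = 0.28800.
Absolute risk reduction = 0.28800 − 0.24717 = 0.04083
NNT = 1 / ARR = 1 / 0.04083 = 24.489 → round up → 25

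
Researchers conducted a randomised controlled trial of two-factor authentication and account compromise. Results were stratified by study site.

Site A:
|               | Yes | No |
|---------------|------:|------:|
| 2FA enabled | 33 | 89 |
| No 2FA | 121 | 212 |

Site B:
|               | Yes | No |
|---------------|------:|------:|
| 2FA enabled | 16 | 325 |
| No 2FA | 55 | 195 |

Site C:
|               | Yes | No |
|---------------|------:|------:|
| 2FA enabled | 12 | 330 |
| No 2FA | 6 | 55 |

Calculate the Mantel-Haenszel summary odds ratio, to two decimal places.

0.38

OR_MH = Σ(aᵢdᵢ/nᵢ) / Σ(bᵢcᵢ/nᵢ), where nᵢ is the stratum total.
Stratum 1 (Site A): n = 455; a·d/n = 33·212/455 = 15.3758; b·c/n = 89·121/455 = 23.6681
Stratum 2 (Site B): n = 591; a·d/n = 16·195/591 = 5.2792; b·c/n = 325·55/591 = 30.2453
Stratum 3 (Site C): n = 403; a·d/n = 12·55/403 = 1.6377; b·c/n = 330·6/403 = 4.9132
OR_MH = (15.3758 + 5.2792 + 1.6377) / (23.6681 + 30.2453 + 4.9132) = 22.2927 / 58.8266 = 0.37896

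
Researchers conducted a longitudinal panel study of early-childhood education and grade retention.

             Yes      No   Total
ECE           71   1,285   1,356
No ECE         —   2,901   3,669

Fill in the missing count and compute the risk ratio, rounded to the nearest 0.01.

The missing cell is in the unexposed row: 3669 − 2901 = 768.
So a = 71, b = 1285, c = 768, d = 2901.
RR = [a/(a+b)] / [c/(c+d)] = (71/1356) / (768/3669) = 0.05236/0.20932 = 0.25014

0.25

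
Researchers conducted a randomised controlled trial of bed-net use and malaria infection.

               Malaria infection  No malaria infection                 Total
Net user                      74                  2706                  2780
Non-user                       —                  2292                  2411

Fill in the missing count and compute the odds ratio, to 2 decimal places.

0.53

The missing cell is in the unexposed row: 2411 − 2292 = 119.
So a = 74, b = 2706, c = 119, d = 2292.
OR = (a·d)/(b·c) = (74 × 2292) / (2706 × 119) = 169608 / 322014 = 0.52671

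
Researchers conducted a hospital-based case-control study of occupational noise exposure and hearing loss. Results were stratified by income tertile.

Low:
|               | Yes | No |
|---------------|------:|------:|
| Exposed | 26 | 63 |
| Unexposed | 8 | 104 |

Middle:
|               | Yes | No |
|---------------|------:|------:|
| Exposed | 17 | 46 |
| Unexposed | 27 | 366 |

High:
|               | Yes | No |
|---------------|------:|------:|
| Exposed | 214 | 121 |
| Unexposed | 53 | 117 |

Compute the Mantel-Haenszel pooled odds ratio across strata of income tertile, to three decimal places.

4.276

OR_MH = Σ(aᵢdᵢ/nᵢ) / Σ(bᵢcᵢ/nᵢ), where nᵢ is the stratum total.
Stratum 1 (Low): n = 201; a·d/n = 26·104/201 = 13.4527; b·c/n = 63·8/201 = 2.5075
Stratum 2 (Middle): n = 456; a·d/n = 17·366/456 = 13.6447; b·c/n = 46·27/456 = 2.7237
Stratum 3 (High): n = 505; a·d/n = 214·117/505 = 49.5802; b·c/n = 121·53/505 = 12.6990
OR_MH = (13.4527 + 13.6447 + 49.5802) / (2.5075 + 2.7237 + 12.6990) = 76.6777 / 17.9302 = 4.27646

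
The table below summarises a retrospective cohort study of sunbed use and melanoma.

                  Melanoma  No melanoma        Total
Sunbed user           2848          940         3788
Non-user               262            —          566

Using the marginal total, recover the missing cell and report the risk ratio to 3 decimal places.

The missing cell is in the unexposed row: 566 − 262 = 304.
So a = 2848, b = 940, c = 262, d = 304.
RR = [a/(a+b)] / [c/(c+d)] = (2848/3788) / (262/566) = 0.75185/0.46290 = 1.62422

1.624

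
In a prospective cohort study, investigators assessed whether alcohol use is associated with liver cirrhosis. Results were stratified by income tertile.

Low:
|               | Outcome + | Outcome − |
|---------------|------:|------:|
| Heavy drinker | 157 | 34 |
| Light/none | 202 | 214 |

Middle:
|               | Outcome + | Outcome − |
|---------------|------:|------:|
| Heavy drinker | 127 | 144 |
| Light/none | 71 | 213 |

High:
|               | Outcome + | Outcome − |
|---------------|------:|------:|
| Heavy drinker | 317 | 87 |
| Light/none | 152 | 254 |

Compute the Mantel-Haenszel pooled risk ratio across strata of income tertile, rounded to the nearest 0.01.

RR_MH = Σ(aᵢ·n₀ᵢ/nᵢ) / Σ(cᵢ·n₁ᵢ/nᵢ), with n₁ᵢ = aᵢ+bᵢ (exposed), n₀ᵢ = cᵢ+dᵢ (unexposed), nᵢ = n₁ᵢ+n₀ᵢ.
Stratum 1 (Low): n₁ = 191, n₀ = 416, n = 607; a·n₀/n = 157·416/607 = 107.5980; c·n₁/n = 202·191/607 = 63.5618
Stratum 2 (Middle): n₁ = 271, n₀ = 284, n = 555; a·n₀/n = 127·284/555 = 64.9874; c·n₁/n = 71·271/555 = 34.6685
Stratum 3 (High): n₁ = 404, n₀ = 406, n = 810; a·n₀/n = 317·406/810 = 158.8914; c·n₁/n = 152·404/810 = 75.8123
RR_MH = (107.5980 + 64.9874 + 158.8914) / (63.5618 + 34.6685 + 75.8123) = 331.4768 / 174.0426 = 1.90457

1.90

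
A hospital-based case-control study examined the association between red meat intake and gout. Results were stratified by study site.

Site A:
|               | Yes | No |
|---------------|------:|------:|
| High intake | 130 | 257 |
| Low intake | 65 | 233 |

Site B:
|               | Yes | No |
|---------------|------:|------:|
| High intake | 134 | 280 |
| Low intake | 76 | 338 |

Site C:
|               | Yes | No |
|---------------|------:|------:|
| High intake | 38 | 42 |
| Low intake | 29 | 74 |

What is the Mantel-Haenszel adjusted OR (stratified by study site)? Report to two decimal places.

2.01

OR_MH = Σ(aᵢdᵢ/nᵢ) / Σ(bᵢcᵢ/nᵢ), where nᵢ is the stratum total.
Stratum 1 (Site A): n = 685; a·d/n = 130·233/685 = 44.2190; b·c/n = 257·65/685 = 24.3869
Stratum 2 (Site B): n = 828; a·d/n = 134·338/828 = 54.7005; b·c/n = 280·76/828 = 25.7005
Stratum 3 (Site C): n = 183; a·d/n = 38·74/183 = 15.3661; b·c/n = 42·29/183 = 6.6557
OR_MH = (44.2190 + 54.7005 + 15.3661) / (24.3869 + 25.7005 + 6.6557) = 114.2856 / 56.7431 = 2.01409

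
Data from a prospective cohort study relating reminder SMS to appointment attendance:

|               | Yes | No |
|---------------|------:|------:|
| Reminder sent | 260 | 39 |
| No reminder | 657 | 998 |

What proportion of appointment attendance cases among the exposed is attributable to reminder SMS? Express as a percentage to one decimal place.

54.3

Cells: a = 260, b = 39, c = 657, d = 998.
Risk in exposed = 260/299 = 0.86957; risk in unexposed = 657/1655 = 0.39698.
RR = 0.86957/0.39698 = 2.19046
AR% = (RR − 1)/RR × 100 = (2.19046 − 1)/2.19046 × 100 = 54.3474%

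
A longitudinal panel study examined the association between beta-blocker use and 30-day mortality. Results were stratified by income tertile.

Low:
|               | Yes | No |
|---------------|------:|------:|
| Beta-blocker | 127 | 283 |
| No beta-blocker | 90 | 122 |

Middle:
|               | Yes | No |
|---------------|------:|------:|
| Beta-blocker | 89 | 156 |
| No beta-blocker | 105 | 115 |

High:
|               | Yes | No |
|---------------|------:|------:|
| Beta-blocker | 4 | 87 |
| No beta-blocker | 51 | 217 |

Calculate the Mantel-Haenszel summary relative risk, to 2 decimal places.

0.69

RR_MH = Σ(aᵢ·n₀ᵢ/nᵢ) / Σ(cᵢ·n₁ᵢ/nᵢ), with n₁ᵢ = aᵢ+bᵢ (exposed), n₀ᵢ = cᵢ+dᵢ (unexposed), nᵢ = n₁ᵢ+n₀ᵢ.
Stratum 1 (Low): n₁ = 410, n₀ = 212, n = 622; a·n₀/n = 127·212/622 = 43.2862; c·n₁/n = 90·410/622 = 59.3248
Stratum 2 (Middle): n₁ = 245, n₀ = 220, n = 465; a·n₀/n = 89·220/465 = 42.1075; c·n₁/n = 105·245/465 = 55.3226
Stratum 3 (High): n₁ = 91, n₀ = 268, n = 359; a·n₀/n = 4·268/359 = 2.9861; c·n₁/n = 51·91/359 = 12.9276
RR_MH = (43.2862 + 42.1075 + 2.9861) / (59.3248 + 55.3226 + 12.9276) = 88.3798 / 127.5749 = 0.69277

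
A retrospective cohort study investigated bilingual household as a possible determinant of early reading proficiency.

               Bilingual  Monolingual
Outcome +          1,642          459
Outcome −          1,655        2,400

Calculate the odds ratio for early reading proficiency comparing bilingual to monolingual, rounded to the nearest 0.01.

Reading the table with exposure as columns: a = 1642 (Bilingual, case), b = 1655 (Bilingual, non-case), c = 459 (Monolingual, case), d = 2400.
OR = (a·d)/(b·c) = (1642 × 2400) / (1655 × 459) = 3940800 / 759645 = 5.18769
The odds of early reading proficiency are about 5.19 times as high in the bilingual group.

5.19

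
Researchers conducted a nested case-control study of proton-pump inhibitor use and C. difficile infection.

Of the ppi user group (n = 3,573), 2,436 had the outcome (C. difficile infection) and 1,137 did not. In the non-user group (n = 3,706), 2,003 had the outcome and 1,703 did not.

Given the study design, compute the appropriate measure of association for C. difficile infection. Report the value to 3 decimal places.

1.822

From the description: a = 2436, b = 1137, c = 2003, d = 1703.
This is a nested case-control study: participants were sampled on outcome status, so risks in the source population cannot be estimated directly — relative risk is not valid here. The odds ratio is the appropriate measure.
OR = (a·d)/(b·c) = (2436 × 1703) / (1137 × 2003) = 4148508 / 2277411 = 1.82159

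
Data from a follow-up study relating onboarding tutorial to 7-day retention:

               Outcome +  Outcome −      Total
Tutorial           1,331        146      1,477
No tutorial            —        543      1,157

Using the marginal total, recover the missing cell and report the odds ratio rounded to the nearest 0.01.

8.06

The missing cell is in the unexposed row: 1157 − 543 = 614.
So a = 1331, b = 146, c = 614, d = 543.
OR = (a·d)/(b·c) = (1331 × 543) / (146 × 614) = 722733 / 89644 = 8.06226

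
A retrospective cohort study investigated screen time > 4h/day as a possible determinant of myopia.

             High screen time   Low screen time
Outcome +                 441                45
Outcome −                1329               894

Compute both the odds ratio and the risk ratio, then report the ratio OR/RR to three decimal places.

Reading the table with exposure as columns: a = 441 (High screen time, case), b = 1329 (High screen time, non-case), c = 45 (Low screen time, case), d = 894.
OR = (441·894)/(1329·45) = 394254/59805 = 6.59233
Risk in exposed = 441/1770 = 0.24915; risk in unexposed = 45/939 = 0.04792; RR = 5.19898
OR/RR = 6.59233 / 5.19898 = 1.26800
The outcome is not rare, so the OR lies further from 1 than the RR.

1.268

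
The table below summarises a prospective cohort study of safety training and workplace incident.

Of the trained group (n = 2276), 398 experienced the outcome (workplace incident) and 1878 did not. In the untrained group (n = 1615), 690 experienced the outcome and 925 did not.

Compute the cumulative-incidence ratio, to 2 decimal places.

0.41

From the description: a = 398, b = 1878, c = 690, d = 925.
Risk in exposed = 398/2276 = 0.17487; risk in unexposed = 690/1615 = 0.42724.
RR = 0.17487 / 0.42724 = 0.40929
The risk is 59% lower among the exposed than among the unexposed.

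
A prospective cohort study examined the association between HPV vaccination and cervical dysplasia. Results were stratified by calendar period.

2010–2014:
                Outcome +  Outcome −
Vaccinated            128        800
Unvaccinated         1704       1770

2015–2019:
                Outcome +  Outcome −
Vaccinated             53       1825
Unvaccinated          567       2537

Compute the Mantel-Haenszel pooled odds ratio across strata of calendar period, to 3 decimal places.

0.152

OR_MH = Σ(aᵢdᵢ/nᵢ) / Σ(bᵢcᵢ/nᵢ), where nᵢ is the stratum total.
Stratum 1 (2010–2014): n = 4402; a·d/n = 128·1770/4402 = 51.4675; b·c/n = 800·1704/4402 = 309.6774
Stratum 2 (2015–2019): n = 4982; a·d/n = 53·2537/4982 = 26.9894; b·c/n = 1825·567/4982 = 207.7027
OR_MH = (51.4675 + 26.9894) / (309.6774 + 207.7027) = 78.4569 / 517.3801 = 0.15164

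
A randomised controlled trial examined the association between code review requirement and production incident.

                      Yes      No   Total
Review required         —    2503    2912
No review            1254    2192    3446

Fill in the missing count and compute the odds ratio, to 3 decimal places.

The missing cell is in the exposed row: 2912 − 2503 = 409.
So a = 409, b = 2503, c = 1254, d = 2192.
OR = (a·d)/(b·c) = (409 × 2192) / (2503 × 1254) = 896528 / 3138762 = 0.28563

0.286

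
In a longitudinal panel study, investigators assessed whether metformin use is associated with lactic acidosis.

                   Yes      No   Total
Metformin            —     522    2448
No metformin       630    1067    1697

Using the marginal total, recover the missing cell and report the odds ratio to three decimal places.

The missing cell is in the exposed row: 2448 − 522 = 1926.
So a = 1926, b = 522, c = 630, d = 1067.
OR = (a·d)/(b·c) = (1926 × 1067) / (522 × 630) = 2055042 / 328860 = 6.24899

6.249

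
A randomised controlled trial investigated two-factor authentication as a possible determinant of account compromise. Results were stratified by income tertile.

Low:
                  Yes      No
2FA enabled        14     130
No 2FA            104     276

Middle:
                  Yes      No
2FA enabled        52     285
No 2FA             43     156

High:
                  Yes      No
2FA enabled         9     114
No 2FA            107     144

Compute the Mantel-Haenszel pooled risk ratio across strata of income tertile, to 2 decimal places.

0.39

RR_MH = Σ(aᵢ·n₀ᵢ/nᵢ) / Σ(cᵢ·n₁ᵢ/nᵢ), with n₁ᵢ = aᵢ+bᵢ (exposed), n₀ᵢ = cᵢ+dᵢ (unexposed), nᵢ = n₁ᵢ+n₀ᵢ.
Stratum 1 (Low): n₁ = 144, n₀ = 380, n = 524; a·n₀/n = 14·380/524 = 10.1527; c·n₁/n = 104·144/524 = 28.5802
Stratum 2 (Middle): n₁ = 337, n₀ = 199, n = 536; a·n₀/n = 52·199/536 = 19.3060; c·n₁/n = 43·337/536 = 27.0354
Stratum 3 (High): n₁ = 123, n₀ = 251, n = 374; a·n₀/n = 9·251/374 = 6.0401; c·n₁/n = 107·123/374 = 35.1898
RR_MH = (10.1527 + 19.3060 + 6.0401) / (28.5802 + 27.0354 + 35.1898) = 35.4987 / 90.8054 = 0.39093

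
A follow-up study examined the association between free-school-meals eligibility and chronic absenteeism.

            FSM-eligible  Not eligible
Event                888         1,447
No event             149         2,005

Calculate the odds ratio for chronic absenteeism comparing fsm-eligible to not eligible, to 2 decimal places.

Reading the table with exposure as columns: a = 888 (FSM-eligible, case), b = 149 (FSM-eligible, non-case), c = 1447 (Not eligible, case), d = 2005.
OR = (a·d)/(b·c) = (888 × 2005) / (149 × 1447) = 1780440 / 215603 = 8.25796
The odds of chronic absenteeism are about 8.26 times as high in the fsm-eligible group.

8.26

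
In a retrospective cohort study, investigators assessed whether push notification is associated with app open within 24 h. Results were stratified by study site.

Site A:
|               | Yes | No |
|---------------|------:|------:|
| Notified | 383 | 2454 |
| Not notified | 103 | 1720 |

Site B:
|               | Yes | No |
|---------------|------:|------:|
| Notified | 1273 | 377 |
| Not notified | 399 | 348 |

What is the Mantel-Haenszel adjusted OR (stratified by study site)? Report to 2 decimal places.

2.79

OR_MH = Σ(aᵢdᵢ/nᵢ) / Σ(bᵢcᵢ/nᵢ), where nᵢ is the stratum total.
Stratum 1 (Site A): n = 4660; a·d/n = 383·1720/4660 = 141.3648; b·c/n = 2454·103/4660 = 54.2408
Stratum 2 (Site B): n = 2397; a·d/n = 1273·348/2397 = 184.8160; b·c/n = 377·399/2397 = 62.7547
OR_MH = (141.3648 + 184.8160) / (54.2408 + 62.7547) = 326.1808 / 116.9955 = 2.78798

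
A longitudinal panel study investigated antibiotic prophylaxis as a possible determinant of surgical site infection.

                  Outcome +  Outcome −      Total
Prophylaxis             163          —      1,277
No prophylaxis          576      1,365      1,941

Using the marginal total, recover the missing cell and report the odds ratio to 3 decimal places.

0.347

The missing cell is in the exposed row: 1277 − 163 = 1114.
So a = 163, b = 1114, c = 576, d = 1365.
OR = (a·d)/(b·c) = (163 × 1365) / (1114 × 576) = 222495 / 641664 = 0.34675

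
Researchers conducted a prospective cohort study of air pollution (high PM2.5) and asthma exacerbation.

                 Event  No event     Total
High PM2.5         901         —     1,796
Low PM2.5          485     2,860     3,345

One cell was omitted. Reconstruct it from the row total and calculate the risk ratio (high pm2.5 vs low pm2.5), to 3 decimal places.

The missing cell is in the exposed row: 1796 − 901 = 895.
So a = 901, b = 895, c = 485, d = 2860.
RR = [a/(a+b)] / [c/(c+d)] = (901/1796) / (485/3345) = 0.50167/0.14499 = 3.45997

3.460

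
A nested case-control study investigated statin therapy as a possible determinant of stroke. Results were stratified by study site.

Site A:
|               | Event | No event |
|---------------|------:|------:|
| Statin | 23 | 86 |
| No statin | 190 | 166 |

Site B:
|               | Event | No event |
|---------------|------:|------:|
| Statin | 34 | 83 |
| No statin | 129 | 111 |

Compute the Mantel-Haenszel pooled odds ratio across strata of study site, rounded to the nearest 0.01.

OR_MH = Σ(aᵢdᵢ/nᵢ) / Σ(bᵢcᵢ/nᵢ), where nᵢ is the stratum total.
Stratum 1 (Site A): n = 465; a·d/n = 23·166/465 = 8.2108; b·c/n = 86·190/465 = 35.1398
Stratum 2 (Site B): n = 357; a·d/n = 34·111/357 = 10.5714; b·c/n = 83·129/357 = 29.9916
OR_MH = (8.2108 + 10.5714) / (35.1398 + 29.9916) = 18.7822 / 65.1314 = 0.28837

0.29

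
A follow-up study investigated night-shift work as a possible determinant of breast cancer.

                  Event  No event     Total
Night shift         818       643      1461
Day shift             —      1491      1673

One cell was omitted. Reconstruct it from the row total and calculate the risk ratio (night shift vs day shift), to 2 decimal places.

5.15

The missing cell is in the unexposed row: 1673 − 1491 = 182.
So a = 818, b = 643, c = 182, d = 1491.
RR = [a/(a+b)] / [c/(c+d)] = (818/1461) / (182/1673) = 0.55989/0.10879 = 5.14669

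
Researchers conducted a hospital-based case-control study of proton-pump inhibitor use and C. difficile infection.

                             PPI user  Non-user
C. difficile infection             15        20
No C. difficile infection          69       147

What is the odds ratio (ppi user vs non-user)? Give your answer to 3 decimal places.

Reading the table with exposure as columns: a = 15 (PPI user, case), b = 69 (PPI user, non-case), c = 20 (Non-user, case), d = 147.
OR = (a·d)/(b·c) = (15 × 147) / (69 × 20) = 2205 / 1380 = 1.59783
The odds of C. difficile infection are about 1.60 times as high in the ppi user group.

1.598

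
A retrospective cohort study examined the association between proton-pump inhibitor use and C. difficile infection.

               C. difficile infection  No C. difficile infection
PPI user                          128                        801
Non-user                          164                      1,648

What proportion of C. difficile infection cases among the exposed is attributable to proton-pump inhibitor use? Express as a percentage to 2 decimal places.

34.31

Cells: a = 128, b = 801, c = 164, d = 1648.
Risk in exposed = 128/929 = 0.13778; risk in unexposed = 164/1812 = 0.09051.
RR = 0.13778/0.09051 = 1.52233
AR% = (RR − 1)/RR × 100 = (1.52233 − 1)/1.52233 × 100 = 34.3112%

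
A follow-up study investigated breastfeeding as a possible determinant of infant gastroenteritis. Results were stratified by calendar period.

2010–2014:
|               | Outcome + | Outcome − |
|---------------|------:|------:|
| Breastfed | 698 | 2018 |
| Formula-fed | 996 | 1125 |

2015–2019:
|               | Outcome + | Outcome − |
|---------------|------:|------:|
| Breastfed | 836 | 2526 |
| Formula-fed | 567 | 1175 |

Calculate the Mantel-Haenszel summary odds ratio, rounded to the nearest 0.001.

OR_MH = Σ(aᵢdᵢ/nᵢ) / Σ(bᵢcᵢ/nᵢ), where nᵢ is the stratum total.
Stratum 1 (2010–2014): n = 4837; a·d/n = 698·1125/4837 = 162.3424; b·c/n = 2018·996/4837 = 415.5319
Stratum 2 (2015–2019): n = 5104; a·d/n = 836·1175/5104 = 192.4569; b·c/n = 2526·567/5104 = 280.6117
OR_MH = (162.3424 + 192.4569) / (415.5319 + 280.6117) = 354.7993 / 696.1436 = 0.50966

0.510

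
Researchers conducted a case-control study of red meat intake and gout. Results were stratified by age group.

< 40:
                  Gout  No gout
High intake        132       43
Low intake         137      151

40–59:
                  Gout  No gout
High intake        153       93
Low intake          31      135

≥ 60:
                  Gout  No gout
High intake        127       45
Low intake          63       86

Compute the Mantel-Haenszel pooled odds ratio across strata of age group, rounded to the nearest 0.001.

OR_MH = Σ(aᵢdᵢ/nᵢ) / Σ(bᵢcᵢ/nᵢ), where nᵢ is the stratum total.
Stratum 1 (< 40): n = 463; a·d/n = 132·151/463 = 43.0497; b·c/n = 43·137/463 = 12.7235
Stratum 2 (40–59): n = 412; a·d/n = 153·135/412 = 50.1335; b·c/n = 93·31/412 = 6.9976
Stratum 3 (≥ 60): n = 321; a·d/n = 127·86/321 = 34.0249; b·c/n = 45·63/321 = 8.8318
OR_MH = (43.0497 + 50.1335 + 34.0249) / (12.7235 + 6.9976 + 8.8318) = 127.2081 / 28.5529 = 4.45517

4.455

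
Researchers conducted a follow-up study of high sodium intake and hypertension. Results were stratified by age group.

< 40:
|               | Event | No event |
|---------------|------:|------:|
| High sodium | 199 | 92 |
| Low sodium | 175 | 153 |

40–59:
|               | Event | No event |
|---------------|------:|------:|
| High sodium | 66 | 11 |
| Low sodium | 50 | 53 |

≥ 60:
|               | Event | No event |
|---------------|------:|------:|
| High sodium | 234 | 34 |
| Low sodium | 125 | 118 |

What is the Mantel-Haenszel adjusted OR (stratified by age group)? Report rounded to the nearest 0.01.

3.28

OR_MH = Σ(aᵢdᵢ/nᵢ) / Σ(bᵢcᵢ/nᵢ), where nᵢ is the stratum total.
Stratum 1 (< 40): n = 619; a·d/n = 199·153/619 = 49.1874; b·c/n = 92·175/619 = 26.0097
Stratum 2 (40–59): n = 180; a·d/n = 66·53/180 = 19.4333; b·c/n = 11·50/180 = 3.0556
Stratum 3 (≥ 60): n = 511; a·d/n = 234·118/511 = 54.0352; b·c/n = 34·125/511 = 8.3170
OR_MH = (49.1874 + 19.4333 + 54.0352) / (26.0097 + 3.0556 + 8.3170) = 122.6560 / 37.3823 = 3.28113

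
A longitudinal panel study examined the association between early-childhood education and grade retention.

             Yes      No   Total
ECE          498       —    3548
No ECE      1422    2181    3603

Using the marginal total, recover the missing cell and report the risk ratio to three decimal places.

The missing cell is in the exposed row: 3548 − 498 = 3050.
So a = 498, b = 3050, c = 1422, d = 2181.
RR = [a/(a+b)] / [c/(c+d)] = (498/3548) / (1422/3603) = 0.14036/0.39467 = 0.35564

0.356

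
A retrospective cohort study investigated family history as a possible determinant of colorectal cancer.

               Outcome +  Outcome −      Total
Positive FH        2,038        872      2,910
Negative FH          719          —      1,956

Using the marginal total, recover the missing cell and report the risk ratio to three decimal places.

The missing cell is in the unexposed row: 1956 − 719 = 1237.
So a = 2038, b = 872, c = 719, d = 1237.
RR = [a/(a+b)] / [c/(c+d)] = (2038/2910) / (719/1956) = 0.70034/0.36759 = 1.90525

1.905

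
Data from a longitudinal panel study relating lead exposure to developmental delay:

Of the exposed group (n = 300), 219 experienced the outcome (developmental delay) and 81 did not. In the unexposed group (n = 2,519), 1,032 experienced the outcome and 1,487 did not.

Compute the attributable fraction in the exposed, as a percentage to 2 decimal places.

From the description: a = 219, b = 81, c = 1032, d = 1487.
Risk in exposed = 219/300 = 0.73000; risk in unexposed = 1032/2519 = 0.40969.
RR = 0.73000/0.40969 = 1.78185
AR% = (RR − 1)/RR × 100 = (1.78185 − 1)/1.78185 × 100 = 43.8786%

43.88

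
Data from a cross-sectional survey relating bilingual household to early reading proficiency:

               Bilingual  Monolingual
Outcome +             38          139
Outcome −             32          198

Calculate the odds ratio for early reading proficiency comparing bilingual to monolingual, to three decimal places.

Reading the table with exposure as columns: a = 38 (Bilingual, case), b = 32 (Bilingual, non-case), c = 139 (Monolingual, case), d = 198.
OR = (a·d)/(b·c) = (38 × 198) / (32 × 139) = 7524 / 4448 = 1.69155
The odds of early reading proficiency are about 1.69 times as high in the bilingual group.

1.692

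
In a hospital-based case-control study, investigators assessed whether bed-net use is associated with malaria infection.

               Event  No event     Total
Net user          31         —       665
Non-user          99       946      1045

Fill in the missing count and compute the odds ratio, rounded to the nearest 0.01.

The missing cell is in the exposed row: 665 − 31 = 634.
So a = 31, b = 634, c = 99, d = 946.
OR = (a·d)/(b·c) = (31 × 946) / (634 × 99) = 29326 / 62766 = 0.46723

0.47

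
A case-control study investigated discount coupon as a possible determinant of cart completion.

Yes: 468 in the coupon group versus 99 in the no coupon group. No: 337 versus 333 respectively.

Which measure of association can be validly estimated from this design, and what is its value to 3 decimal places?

From the description: a = 468, b = 337, c = 99, d = 333.
This is a case-control study: participants were sampled on outcome status, so risks in the source population cannot be estimated directly — relative risk is not valid here. The odds ratio is the appropriate measure.
OR = (a·d)/(b·c) = (468 × 333) / (337 × 99) = 155844 / 33363 = 4.67116

4.671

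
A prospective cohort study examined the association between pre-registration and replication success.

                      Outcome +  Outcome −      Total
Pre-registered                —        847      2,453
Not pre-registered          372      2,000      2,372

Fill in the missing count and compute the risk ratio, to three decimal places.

4.175

The missing cell is in the exposed row: 2453 − 847 = 1606.
So a = 1606, b = 847, c = 372, d = 2000.
RR = [a/(a+b)] / [c/(c+d)] = (1606/2453) / (372/2372) = 0.65471/0.15683 = 4.17465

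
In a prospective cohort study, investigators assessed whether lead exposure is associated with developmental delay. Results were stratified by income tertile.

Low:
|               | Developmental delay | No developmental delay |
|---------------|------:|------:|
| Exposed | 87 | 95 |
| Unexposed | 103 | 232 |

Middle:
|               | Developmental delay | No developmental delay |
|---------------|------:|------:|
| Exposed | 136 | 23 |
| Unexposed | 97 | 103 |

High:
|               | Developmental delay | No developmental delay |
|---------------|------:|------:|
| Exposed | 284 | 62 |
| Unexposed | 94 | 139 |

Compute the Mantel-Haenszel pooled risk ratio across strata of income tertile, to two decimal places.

1.82

RR_MH = Σ(aᵢ·n₀ᵢ/nᵢ) / Σ(cᵢ·n₁ᵢ/nᵢ), with n₁ᵢ = aᵢ+bᵢ (exposed), n₀ᵢ = cᵢ+dᵢ (unexposed), nᵢ = n₁ᵢ+n₀ᵢ.
Stratum 1 (Low): n₁ = 182, n₀ = 335, n = 517; a·n₀/n = 87·335/517 = 56.3733; c·n₁/n = 103·182/517 = 36.2592
Stratum 2 (Middle): n₁ = 159, n₀ = 200, n = 359; a·n₀/n = 136·200/359 = 75.7660; c·n₁/n = 97·159/359 = 42.9610
Stratum 3 (High): n₁ = 346, n₀ = 233, n = 579; a·n₀/n = 284·233/579 = 114.2867; c·n₁/n = 94·346/579 = 56.1727
RR_MH = (56.3733 + 75.7660 + 114.2867) / (36.2592 + 42.9610 + 56.1727) = 246.4260 / 135.3929 = 1.82008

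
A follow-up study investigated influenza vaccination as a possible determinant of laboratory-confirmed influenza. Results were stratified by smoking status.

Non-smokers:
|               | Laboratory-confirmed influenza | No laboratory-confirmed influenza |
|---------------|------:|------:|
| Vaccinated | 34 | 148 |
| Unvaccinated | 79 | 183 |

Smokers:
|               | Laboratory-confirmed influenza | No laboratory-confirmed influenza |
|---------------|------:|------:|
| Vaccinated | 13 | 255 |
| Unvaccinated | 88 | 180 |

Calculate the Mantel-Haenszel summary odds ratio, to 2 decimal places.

OR_MH = Σ(aᵢdᵢ/nᵢ) / Σ(bᵢcᵢ/nᵢ), where nᵢ is the stratum total.
Stratum 1 (Non-smokers): n = 444; a·d/n = 34·183/444 = 14.0135; b·c/n = 148·79/444 = 26.3333
Stratum 2 (Smokers): n = 536; a·d/n = 13·180/536 = 4.3657; b·c/n = 255·88/536 = 41.8657
OR_MH = (14.0135 + 4.3657) / (26.3333 + 41.8657) = 18.3792 / 68.1990 = 0.26949

0.27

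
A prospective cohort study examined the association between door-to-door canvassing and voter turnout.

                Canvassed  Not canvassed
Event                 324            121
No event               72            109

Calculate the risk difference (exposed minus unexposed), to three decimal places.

Reading the table with exposure as columns: a = 324 (Canvassed, case), b = 72 (Canvassed, non-case), c = 121 (Not canvassed, case), d = 109.
Risk in exposed = 324/396 = 0.818182; risk in unexposed = 121/230 = 0.526087.
Risk difference = 0.818182 − 0.526087 = 0.292095

0.292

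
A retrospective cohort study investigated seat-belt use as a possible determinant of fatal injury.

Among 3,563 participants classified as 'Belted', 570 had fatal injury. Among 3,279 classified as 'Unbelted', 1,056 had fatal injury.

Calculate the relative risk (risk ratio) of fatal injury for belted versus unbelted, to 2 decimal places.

0.50

From the description: a = 570, b = 2993, c = 1056, d = 2223.
Risk in exposed = 570/3563 = 0.15998; risk in unexposed = 1056/3279 = 0.32205.
RR = 0.15998 / 0.32205 = 0.49675
The risk is 50% lower among the exposed than among the unexposed.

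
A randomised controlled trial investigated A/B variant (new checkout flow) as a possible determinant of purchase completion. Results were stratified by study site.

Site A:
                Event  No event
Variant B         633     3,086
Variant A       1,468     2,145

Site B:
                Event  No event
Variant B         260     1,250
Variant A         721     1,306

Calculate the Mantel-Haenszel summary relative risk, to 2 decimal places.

0.44

RR_MH = Σ(aᵢ·n₀ᵢ/nᵢ) / Σ(cᵢ·n₁ᵢ/nᵢ), with n₁ᵢ = aᵢ+bᵢ (exposed), n₀ᵢ = cᵢ+dᵢ (unexposed), nᵢ = n₁ᵢ+n₀ᵢ.
Stratum 1 (Site A): n₁ = 3719, n₀ = 3613, n = 7332; a·n₀/n = 633·3613/7332 = 311.9243; c·n₁/n = 1468·3719/7332 = 744.6116
Stratum 2 (Site B): n₁ = 1510, n₀ = 2027, n = 3537; a·n₀/n = 260·2027/3537 = 149.0020; c·n₁/n = 721·1510/3537 = 307.8061
RR_MH = (311.9243 + 149.0020) / (744.6116 + 307.8061) = 460.9263 / 1052.4176 = 0.43797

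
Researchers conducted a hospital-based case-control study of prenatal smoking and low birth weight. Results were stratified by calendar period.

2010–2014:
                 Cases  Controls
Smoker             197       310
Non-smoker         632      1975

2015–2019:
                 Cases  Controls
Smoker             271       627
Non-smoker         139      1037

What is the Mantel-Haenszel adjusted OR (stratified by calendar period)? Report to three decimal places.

2.482

OR_MH = Σ(aᵢdᵢ/nᵢ) / Σ(bᵢcᵢ/nᵢ), where nᵢ is the stratum total.
Stratum 1 (2010–2014): n = 3114; a·d/n = 197·1975/3114 = 124.9438; b·c/n = 310·632/3114 = 62.9159
Stratum 2 (2015–2019): n = 2074; a·d/n = 271·1037/2074 = 135.5000; b·c/n = 627·139/2074 = 42.0217
OR_MH = (124.9438 + 135.5000) / (62.9159 + 42.0217) = 260.4438 / 104.9376 = 2.48189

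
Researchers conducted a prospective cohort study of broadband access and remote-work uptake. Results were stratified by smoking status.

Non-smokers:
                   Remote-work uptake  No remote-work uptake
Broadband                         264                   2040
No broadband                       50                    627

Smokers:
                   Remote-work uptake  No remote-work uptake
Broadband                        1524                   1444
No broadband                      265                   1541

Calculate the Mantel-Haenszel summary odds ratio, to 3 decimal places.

OR_MH = Σ(aᵢdᵢ/nᵢ) / Σ(bᵢcᵢ/nᵢ), where nᵢ is the stratum total.
Stratum 1 (Non-smokers): n = 2981; a·d/n = 264·627/2981 = 55.5277; b·c/n = 2040·50/2981 = 34.2167
Stratum 2 (Smokers): n = 4774; a·d/n = 1524·1541/4774 = 491.9321; b·c/n = 1444·265/4774 = 80.1550
OR_MH = (55.5277 + 491.9321) / (34.2167 + 80.1550) = 547.4598 / 114.3717 = 4.78667

4.787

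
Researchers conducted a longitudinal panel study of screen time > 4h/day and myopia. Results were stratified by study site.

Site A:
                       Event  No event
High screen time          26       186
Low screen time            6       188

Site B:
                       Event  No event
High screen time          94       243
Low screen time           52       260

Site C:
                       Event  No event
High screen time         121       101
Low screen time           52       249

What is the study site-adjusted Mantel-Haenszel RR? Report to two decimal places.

2.44

RR_MH = Σ(aᵢ·n₀ᵢ/nᵢ) / Σ(cᵢ·n₁ᵢ/nᵢ), with n₁ᵢ = aᵢ+bᵢ (exposed), n₀ᵢ = cᵢ+dᵢ (unexposed), nᵢ = n₁ᵢ+n₀ᵢ.
Stratum 1 (Site A): n₁ = 212, n₀ = 194, n = 406; a·n₀/n = 26·194/406 = 12.4236; c·n₁/n = 6·212/406 = 3.1330
Stratum 2 (Site B): n₁ = 337, n₀ = 312, n = 649; a·n₀/n = 94·312/649 = 45.1895; c·n₁/n = 52·337/649 = 27.0015
Stratum 3 (Site C): n₁ = 222, n₀ = 301, n = 523; a·n₀/n = 121·301/523 = 69.6386; c·n₁/n = 52·222/523 = 22.0727
RR_MH = (12.4236 + 45.1895 + 69.6386) / (3.1330 + 27.0015 + 22.0727) = 127.2518 / 52.2072 = 2.43744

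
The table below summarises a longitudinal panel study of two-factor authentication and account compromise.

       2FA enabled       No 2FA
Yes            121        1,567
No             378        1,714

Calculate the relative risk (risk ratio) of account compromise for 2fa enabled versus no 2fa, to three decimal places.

Reading the table with exposure as columns: a = 121 (2FA enabled, case), b = 378 (2FA enabled, non-case), c = 1567 (No 2FA, case), d = 1714.
Risk in exposed = 121/499 = 0.24248; risk in unexposed = 1567/3281 = 0.47760.
RR = 0.24248 / 0.47760 = 0.50772
The risk is 49% lower among the exposed than among the unexposed.

0.508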